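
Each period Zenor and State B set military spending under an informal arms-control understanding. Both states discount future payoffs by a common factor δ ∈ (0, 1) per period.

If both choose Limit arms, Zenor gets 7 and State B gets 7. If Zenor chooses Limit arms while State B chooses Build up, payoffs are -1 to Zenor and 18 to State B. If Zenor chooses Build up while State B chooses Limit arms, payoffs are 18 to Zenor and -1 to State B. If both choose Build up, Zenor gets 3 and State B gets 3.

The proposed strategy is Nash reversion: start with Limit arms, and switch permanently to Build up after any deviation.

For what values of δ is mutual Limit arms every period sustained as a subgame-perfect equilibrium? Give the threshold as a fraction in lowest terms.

Under grim trigger the critical discount factor is (T−C)/(T−P) with T = 18, C = 7, P = 3.
δ* = (18−7)/(18−3) = 11/15.

11/15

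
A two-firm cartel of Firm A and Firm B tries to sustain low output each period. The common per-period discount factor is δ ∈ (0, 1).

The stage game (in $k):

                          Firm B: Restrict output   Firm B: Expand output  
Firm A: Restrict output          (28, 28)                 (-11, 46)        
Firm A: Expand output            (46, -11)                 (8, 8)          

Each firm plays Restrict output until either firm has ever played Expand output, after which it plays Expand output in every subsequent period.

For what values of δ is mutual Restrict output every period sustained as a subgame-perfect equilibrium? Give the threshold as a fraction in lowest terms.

One-period gain from deviating is 46 − 28 = 18. The loss is 28 − 8 = 20 in every subsequent period, with present value 20·δ/(1−δ).
Deviation is unprofitable when 20·δ/(1−δ) ≥ 18, i.e. δ/(1−δ) ≥ 9/10.
Equivalently δ ≥ 18/(18+20) = 9/19.

9/19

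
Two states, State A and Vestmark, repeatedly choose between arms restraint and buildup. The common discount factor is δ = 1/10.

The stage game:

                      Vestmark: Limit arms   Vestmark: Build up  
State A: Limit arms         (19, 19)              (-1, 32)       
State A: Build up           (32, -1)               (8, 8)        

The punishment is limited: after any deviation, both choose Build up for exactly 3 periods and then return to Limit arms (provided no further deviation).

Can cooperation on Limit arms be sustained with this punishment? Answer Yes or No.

Comparing payoff streams over the 4 periods until play realigns: cooperate → 19(1+δ+…+δ^3); deviate → 32 + 8(δ+…+δ^3).
Cooperation is sustained iff (19−8)(δ+…+δ^3) ≥ 32−19.
δ+…+δ^3 = 1/10·(1−(1/10)^3)/(1−1/10) = 0.1110, and (32−19)/(19−8) = 1.1818.
0.1110 < 1.1818, so cooperation is not sustainable.

No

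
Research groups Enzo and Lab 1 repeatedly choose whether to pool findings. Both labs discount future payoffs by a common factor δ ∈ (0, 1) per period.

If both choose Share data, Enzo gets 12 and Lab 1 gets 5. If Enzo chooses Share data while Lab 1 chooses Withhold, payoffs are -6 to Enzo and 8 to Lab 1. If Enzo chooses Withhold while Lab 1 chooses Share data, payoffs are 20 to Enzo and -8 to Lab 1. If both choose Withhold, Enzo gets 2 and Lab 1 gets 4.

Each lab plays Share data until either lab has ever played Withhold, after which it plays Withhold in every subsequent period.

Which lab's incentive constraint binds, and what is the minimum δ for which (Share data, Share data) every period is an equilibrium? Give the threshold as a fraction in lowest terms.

Enzo: cooperation gives 12 each period; deviation gives 20 once then 2 forever.
  12/(1−δ) ≥ 20 + 2δ/(1−δ) ⇒ δ ≥ 8/18 = 4/9.
Lab 1: cooperation gives 5 each period; deviation gives 8 once then 4 forever.
  δ ≥ 3/4.
Both must hold, so the binding constraint is Lab 1's: δ ≥ 3/4.

Lab 1; δ ≥ 3/4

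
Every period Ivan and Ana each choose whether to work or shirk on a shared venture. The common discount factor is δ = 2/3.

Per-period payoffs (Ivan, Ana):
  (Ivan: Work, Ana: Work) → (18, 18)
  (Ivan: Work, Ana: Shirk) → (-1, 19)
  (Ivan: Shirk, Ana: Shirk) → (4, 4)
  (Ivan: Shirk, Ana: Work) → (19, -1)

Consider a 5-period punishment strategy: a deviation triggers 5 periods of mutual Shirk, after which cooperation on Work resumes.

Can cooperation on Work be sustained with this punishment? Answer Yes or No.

IC: δ+…+δ^5 ≥ (19−18)/(18−4) = 1/14.
At δ = 2/3: partial sum = 1.7366 ≥ 0.0714. Cooperation sustainable.

Yes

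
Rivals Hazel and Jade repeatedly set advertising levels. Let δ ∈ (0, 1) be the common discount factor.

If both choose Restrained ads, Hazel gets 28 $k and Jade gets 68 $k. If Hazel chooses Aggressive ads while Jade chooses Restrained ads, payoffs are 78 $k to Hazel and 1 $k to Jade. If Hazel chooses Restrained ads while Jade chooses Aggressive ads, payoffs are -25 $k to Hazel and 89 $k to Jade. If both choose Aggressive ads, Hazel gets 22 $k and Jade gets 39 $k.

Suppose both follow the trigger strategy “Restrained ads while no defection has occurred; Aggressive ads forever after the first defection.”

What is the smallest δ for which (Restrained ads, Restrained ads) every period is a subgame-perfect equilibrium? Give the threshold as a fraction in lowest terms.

Hazel's threshold: (78−28)/(78−22) = 25/28.
Jade's threshold: (89−68)/(89−39) = 21/50.
25/28 > 21/50, so Hazel binds and δ* = 25/28.

25/28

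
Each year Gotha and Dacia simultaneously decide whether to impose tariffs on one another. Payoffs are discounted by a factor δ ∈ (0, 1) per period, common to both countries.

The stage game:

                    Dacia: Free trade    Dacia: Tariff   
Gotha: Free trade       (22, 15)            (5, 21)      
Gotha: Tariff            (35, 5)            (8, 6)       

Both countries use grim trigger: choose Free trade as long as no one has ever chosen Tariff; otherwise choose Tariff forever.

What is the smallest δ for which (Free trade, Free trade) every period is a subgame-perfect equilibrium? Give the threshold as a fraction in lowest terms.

Gotha: cooperation gives 22 each period; deviation gives 35 once then 8 forever.
  22/(1−δ) ≥ 35 + 8δ/(1−δ) ⇒ δ ≥ 13/27.
Dacia: cooperation gives 15 each period; deviation gives 21 once then 6 forever.
  δ ≥ 6/15 = 2/5.
Both must hold, so the binding constraint is Gotha's: δ ≥ 13/27.

13/27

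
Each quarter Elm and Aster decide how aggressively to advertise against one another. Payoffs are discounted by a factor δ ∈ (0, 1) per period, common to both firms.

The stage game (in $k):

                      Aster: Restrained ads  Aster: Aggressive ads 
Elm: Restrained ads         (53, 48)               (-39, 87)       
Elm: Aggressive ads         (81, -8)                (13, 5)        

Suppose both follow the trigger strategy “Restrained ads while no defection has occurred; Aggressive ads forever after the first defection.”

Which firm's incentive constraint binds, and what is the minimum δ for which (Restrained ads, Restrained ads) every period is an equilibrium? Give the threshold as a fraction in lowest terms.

Elm's threshold: (81−53)/(81−13) = 7/17.
Aster's threshold: (87−48)/(87−5) = 39/82.
7/17 < 39/82, so Aster binds and δ* = 39/82.

Aster; δ ≥ 39/82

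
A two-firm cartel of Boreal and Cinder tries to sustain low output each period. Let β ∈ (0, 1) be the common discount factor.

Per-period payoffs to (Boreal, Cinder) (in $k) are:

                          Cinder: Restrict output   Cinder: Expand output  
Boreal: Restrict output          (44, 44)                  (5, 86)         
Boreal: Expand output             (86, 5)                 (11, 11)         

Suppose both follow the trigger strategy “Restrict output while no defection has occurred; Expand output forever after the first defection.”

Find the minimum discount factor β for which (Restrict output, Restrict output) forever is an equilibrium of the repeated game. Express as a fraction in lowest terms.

Cooperation forever yields 44 each period: 44/(1−β).
Deviating yields 86 once, then 11 forever: 86 + 11β/(1−β).
No profitable deviation requires 44/(1−β) ≥ 86 + 11β/(1−β).
Multiplying by (1−β): 44 ≥ 86(1−β) + 11β = 86 − 75β.
So 75β ≥ 42, i.e. β ≥ 42/75 = 14/25.

14/25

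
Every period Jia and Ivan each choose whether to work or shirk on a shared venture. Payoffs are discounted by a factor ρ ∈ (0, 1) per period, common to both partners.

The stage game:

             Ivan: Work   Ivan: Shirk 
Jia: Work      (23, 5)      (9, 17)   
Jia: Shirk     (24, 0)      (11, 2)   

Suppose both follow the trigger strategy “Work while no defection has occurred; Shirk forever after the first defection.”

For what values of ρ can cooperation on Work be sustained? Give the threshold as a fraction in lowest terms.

4/5

Jia: cooperation gives 23 each period; deviation gives 24 once then 11 forever.
  23/(1−ρ) ≥ 24 + 11ρ/(1−ρ) ⇒ ρ ≥ 1/13.
Ivan: cooperation gives 5 each period; deviation gives 17 once then 2 forever.
  ρ ≥ 12/15 = 4/5.
Both must hold, so the binding constraint is Ivan's: ρ ≥ 4/5.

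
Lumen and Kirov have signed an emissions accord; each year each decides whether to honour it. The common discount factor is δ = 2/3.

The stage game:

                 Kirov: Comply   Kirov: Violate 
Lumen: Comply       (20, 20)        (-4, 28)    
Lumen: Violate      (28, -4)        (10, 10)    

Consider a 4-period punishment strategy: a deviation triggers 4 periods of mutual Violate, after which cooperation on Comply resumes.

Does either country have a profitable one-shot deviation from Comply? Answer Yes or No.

No

Comparing payoff streams over the 5 periods until play realigns: cooperate → 20(1+δ+…+δ^4); deviate → 28 + 10(δ+…+δ^4).
Cooperation is sustained iff (20−10)(δ+…+δ^4) ≥ 28−20.
δ+…+δ^4 = 2/3·(1−(2/3)^4)/(1−2/3) = 1.6049, and (28−20)/(20−10) = 0.8000.
1.6049 ≥ 0.8000, so cooperation is sustainable.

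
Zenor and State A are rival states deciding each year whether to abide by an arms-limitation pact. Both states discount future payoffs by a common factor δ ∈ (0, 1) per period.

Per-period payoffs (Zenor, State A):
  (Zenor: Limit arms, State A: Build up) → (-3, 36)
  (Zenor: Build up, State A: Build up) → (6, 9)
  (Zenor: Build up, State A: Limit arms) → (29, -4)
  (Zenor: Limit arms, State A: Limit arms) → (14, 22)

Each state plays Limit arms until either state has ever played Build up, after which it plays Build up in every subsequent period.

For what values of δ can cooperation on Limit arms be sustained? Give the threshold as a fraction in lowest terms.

15/23

Zenor: cooperation gives 14 each period; deviation gives 29 once then 6 forever.
  14/(1−δ) ≥ 29 + 6δ/(1−δ) ⇒ δ ≥ 15/23.
State A: cooperation gives 22 each period; deviation gives 36 once then 9 forever.
  δ ≥ 14/27.
Both must hold, so the binding constraint is Zenor's: δ ≥ 15/23.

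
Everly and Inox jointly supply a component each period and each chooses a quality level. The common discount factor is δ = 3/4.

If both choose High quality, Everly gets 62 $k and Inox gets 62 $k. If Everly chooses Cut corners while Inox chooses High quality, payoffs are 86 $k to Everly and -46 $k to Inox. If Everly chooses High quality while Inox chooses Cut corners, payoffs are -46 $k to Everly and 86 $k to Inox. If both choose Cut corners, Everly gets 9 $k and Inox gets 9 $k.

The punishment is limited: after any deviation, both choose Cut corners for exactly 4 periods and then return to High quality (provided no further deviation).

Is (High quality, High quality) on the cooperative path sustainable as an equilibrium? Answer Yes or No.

Comparing payoff streams over the 5 periods until play realigns: cooperate → 62(1+δ+…+δ^4); deviate → 86 + 9(δ+…+δ^4).
Cooperation is sustained iff (62−9)(δ+…+δ^4) ≥ 86−62.
δ+…+δ^4 = 3/4·(1−(3/4)^4)/(1−3/4) = 2.0508, and (86−62)/(62−9) = 0.4528.
2.0508 ≥ 0.4528, so cooperation is sustainable.

Yes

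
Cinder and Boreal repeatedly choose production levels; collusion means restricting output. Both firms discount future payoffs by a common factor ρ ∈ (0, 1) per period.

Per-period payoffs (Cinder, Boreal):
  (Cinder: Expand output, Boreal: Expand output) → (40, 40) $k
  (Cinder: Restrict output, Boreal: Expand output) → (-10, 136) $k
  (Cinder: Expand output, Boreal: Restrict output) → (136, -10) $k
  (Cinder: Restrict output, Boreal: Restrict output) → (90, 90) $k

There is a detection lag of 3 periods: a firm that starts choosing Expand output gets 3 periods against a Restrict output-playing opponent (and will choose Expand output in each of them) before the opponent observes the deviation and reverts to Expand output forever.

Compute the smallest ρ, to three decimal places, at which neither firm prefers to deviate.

The best deviation is to choose Expand output for all 3 undetected periods, earning 136 each, then 40 forever once detected.
Deviation value: 136(1−ρ^3)/(1−ρ) + 40ρ^3/(1−ρ); cooperation value: 90/(1−ρ).
IC: 90 ≥ 136(1−ρ^3) + 40ρ^3 = 136 − 96ρ^3.
So ρ^3 ≥ 46/96 = 23/48, giving ρ ≥ (23/48)^(1/3) ≈ 0.783.

0.783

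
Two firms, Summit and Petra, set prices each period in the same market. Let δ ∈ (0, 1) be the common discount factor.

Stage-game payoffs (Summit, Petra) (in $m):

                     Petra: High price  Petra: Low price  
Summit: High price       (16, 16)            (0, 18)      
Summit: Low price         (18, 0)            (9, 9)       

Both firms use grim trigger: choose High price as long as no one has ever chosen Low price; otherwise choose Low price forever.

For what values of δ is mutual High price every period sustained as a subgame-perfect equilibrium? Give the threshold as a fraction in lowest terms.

2/9

One-period gain from deviating is 18 − 16 = 2. The loss is 16 − 9 = 7 in every subsequent period, with present value 7·δ/(1−δ).
Deviation is unprofitable when 7·δ/(1−δ) ≥ 2, i.e. δ/(1−δ) ≥ 2/7.
Equivalently δ ≥ 2/(2+7) = 2/9.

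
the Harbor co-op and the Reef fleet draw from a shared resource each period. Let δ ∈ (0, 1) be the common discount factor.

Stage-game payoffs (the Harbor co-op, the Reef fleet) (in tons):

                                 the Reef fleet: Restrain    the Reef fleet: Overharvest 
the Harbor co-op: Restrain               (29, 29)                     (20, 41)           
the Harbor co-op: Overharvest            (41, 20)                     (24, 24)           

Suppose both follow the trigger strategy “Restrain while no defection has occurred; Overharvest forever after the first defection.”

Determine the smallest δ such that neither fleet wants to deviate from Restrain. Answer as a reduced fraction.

One-period gain from deviating is 41 − 29 = 12. The loss is 29 − 24 = 5 in every subsequent period, with present value 5·δ/(1−δ).
Deviation is unprofitable when 5·δ/(1−δ) ≥ 12, i.e. δ/(1−δ) ≥ 12/5.
Equivalently δ ≥ 12/(12+5) = 12/17.

12/17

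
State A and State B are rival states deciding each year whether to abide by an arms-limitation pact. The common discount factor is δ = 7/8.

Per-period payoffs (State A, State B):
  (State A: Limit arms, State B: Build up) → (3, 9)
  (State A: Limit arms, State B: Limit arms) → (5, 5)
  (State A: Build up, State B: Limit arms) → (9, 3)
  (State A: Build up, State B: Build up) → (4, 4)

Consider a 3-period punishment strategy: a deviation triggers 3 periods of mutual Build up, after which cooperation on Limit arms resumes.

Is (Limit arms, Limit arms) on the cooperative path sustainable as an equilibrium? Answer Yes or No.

A one-shot deviation gives 9 now, then 4 for 3 periods, then back to 5.
Gain from deviating: (9−5) today; loss: (5−4) in each of the next 3 periods.
No-deviation condition: (5−4)(δ+…+δ^3) ≥ 9−5, i.e. δ+…+δ^3 ≥ 4.
At δ = 7/8: δ+…+δ^3 = 2.3105 < 4.0000.
So cooperation is not sustainable.

No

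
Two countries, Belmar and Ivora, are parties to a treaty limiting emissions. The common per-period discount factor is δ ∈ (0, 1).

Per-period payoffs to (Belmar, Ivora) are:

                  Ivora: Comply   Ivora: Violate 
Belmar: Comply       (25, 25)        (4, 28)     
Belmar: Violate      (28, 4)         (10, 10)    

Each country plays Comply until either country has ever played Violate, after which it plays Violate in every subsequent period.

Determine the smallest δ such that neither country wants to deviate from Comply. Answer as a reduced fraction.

1/6

Under grim trigger the critical discount factor is (T−C)/(T−P) with T = 28, C = 25, P = 10.
δ* = (28−25)/(28−10) = 3/18 = 1/6.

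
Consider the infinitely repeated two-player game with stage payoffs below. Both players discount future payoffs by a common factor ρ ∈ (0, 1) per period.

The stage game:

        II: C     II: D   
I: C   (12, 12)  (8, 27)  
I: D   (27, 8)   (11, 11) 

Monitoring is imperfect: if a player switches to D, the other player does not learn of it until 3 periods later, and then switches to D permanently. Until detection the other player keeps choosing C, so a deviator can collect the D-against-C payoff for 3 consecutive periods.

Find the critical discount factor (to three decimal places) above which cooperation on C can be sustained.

A deviator earns 27 for 3 periods, then 11 forever; cooperating earns 12 forever. Multiplying the IC by (1−ρ):
12 ≥ 27(1−ρ^3) + 11ρ^3, so 16·ρ^3 ≥ 15 and ρ^3 ≥ 15/16.
ρ ≥ (15/16)^(1/3) ≈ 0.979.

0.979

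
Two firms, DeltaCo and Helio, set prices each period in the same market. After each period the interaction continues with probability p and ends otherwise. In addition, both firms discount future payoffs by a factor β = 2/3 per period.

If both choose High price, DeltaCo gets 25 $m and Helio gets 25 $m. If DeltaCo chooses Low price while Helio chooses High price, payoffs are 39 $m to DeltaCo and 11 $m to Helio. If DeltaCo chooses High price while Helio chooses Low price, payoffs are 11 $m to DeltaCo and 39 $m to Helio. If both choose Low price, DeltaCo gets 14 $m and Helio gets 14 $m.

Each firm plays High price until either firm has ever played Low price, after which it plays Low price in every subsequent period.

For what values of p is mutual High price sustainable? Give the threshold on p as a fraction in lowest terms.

21/25

With continuation probability p and discount β, the effective per-period discount factor is βp.
Grim-trigger IC: βp ≥ (39−25)/(39−14) = 14/25.
So p ≥ (14/25)/(2/3) = 21/25.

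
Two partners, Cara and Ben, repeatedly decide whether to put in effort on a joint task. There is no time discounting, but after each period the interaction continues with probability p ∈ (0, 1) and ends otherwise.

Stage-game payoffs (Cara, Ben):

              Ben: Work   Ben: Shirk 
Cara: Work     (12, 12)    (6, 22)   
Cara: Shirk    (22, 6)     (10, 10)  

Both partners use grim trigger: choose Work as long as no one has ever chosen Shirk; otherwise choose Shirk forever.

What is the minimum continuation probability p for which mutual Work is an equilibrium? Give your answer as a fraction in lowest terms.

With no time discounting, the continuation probability p plays the role of the discount factor.
Grim-trigger IC: 12/(1−p) ≥ 22 + 10p/(1−p) ⇒ p ≥ (22−12)/(22−10) = 5/6.

5/6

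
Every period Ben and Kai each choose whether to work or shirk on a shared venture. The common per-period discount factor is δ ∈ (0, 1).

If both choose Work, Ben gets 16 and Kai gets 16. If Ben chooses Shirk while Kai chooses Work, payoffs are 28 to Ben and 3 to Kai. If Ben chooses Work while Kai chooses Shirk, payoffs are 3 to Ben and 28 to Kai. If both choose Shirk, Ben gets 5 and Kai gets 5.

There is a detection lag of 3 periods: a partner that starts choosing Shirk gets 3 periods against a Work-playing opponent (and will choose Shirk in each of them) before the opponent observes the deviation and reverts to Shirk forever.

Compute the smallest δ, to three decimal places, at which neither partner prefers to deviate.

A deviator earns 28 for 3 periods, then 5 forever; cooperating earns 16 forever. Multiplying the IC by (1−δ):
16 ≥ 28(1−δ^3) + 5δ^3, so 23·δ^3 ≥ 12 and δ^3 ≥ 12/23.
δ ≥ (12/23)^(1/3) ≈ 0.805.

0.805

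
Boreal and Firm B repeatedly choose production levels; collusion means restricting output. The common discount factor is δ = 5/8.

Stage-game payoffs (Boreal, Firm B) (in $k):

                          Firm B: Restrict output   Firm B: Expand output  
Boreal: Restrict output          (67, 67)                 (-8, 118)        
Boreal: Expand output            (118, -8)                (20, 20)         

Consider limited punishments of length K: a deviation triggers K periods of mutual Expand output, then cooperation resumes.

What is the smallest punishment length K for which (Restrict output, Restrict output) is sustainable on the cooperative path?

Need Σ_{k=1}^{K} δ^k ≥ (118−67)/(67−20) = 1.0851 at δ = 5/8.
At K = 2 the sum is 1.0156 < 1.0851; at K = 3 it is 1.2598 ≥ 1.0851.
So the minimum punishment length is K = 3.

3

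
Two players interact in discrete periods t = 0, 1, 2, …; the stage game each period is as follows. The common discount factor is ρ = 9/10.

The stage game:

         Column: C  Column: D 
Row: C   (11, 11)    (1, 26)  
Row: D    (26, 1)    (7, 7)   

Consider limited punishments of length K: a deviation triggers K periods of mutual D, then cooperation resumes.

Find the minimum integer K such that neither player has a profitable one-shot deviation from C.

IC: ρ(1−ρ^K)/(1−ρ) ≥ (26−11)/(11−7) = 15/4.
With ρ = 9/10: need 1 − ρ^K ≥ 15/4·(1−9/10)/(9/10), i.e. ρ^K ≤ 0.5833.
Since (9/10)^5 = 0.5905 and (9/10)^6 = 0.5314, the smallest such K is 6.

6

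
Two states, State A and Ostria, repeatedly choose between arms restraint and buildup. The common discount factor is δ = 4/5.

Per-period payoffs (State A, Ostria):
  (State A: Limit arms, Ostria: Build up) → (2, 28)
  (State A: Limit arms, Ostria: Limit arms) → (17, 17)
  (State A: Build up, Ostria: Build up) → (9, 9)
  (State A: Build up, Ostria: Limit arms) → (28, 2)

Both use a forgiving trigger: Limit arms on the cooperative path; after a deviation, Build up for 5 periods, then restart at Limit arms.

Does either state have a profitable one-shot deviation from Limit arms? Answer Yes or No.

No

IC: δ+…+δ^5 ≥ (28−17)/(17−9) = 11/8.
At δ = 4/5: partial sum = 2.6893 ≥ 1.3750. Cooperation sustainable.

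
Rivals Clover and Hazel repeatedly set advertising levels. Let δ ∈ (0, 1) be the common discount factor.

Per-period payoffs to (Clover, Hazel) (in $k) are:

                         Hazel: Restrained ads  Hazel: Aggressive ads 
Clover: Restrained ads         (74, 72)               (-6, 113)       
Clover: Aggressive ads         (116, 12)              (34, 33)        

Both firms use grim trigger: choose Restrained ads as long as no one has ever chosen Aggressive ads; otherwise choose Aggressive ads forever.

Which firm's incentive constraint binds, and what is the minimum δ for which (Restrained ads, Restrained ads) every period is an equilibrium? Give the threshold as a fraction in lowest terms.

Hazel; δ ≥ 41/80

Clover: cooperation gives 74 each period; deviation gives 116 once then 34 forever.
  74/(1−δ) ≥ 116 + 34δ/(1−δ) ⇒ δ ≥ 42/82 = 21/41.
Hazel: cooperation gives 72 each period; deviation gives 113 once then 33 forever.
  δ ≥ 41/80.
Both must hold, so the binding constraint is Hazel's: δ ≥ 41/80.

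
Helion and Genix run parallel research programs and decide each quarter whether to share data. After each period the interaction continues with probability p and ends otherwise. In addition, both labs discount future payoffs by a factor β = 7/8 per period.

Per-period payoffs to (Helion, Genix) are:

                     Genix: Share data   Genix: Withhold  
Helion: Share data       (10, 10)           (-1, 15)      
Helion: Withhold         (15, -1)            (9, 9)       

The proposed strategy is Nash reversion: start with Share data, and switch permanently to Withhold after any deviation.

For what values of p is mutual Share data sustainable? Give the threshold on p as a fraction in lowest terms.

20/21

With continuation probability p and discount β, the effective per-period discount factor is βp.
Grim-trigger IC: βp ≥ (15−10)/(15−9) = 5/6.
So p ≥ (5/6)/(7/8) = 20/21.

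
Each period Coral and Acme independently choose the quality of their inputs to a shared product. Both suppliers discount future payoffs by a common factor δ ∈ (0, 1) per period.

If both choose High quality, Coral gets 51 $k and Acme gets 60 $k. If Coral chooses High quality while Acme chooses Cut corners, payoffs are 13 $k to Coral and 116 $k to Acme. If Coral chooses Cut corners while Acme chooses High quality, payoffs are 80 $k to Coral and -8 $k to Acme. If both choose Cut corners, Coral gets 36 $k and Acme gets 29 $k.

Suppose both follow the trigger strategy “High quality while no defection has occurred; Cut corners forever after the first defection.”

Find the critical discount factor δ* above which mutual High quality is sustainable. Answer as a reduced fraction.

Coral: cooperation gives 51 each period; deviation gives 80 once then 36 forever.
  51/(1−δ) ≥ 80 + 36δ/(1−δ) ⇒ δ ≥ 29/44.
Acme: cooperation gives 60 each period; deviation gives 116 once then 29 forever.
  δ ≥ 56/87.
Both must hold, so the binding constraint is Coral's: δ ≥ 29/44.

29/44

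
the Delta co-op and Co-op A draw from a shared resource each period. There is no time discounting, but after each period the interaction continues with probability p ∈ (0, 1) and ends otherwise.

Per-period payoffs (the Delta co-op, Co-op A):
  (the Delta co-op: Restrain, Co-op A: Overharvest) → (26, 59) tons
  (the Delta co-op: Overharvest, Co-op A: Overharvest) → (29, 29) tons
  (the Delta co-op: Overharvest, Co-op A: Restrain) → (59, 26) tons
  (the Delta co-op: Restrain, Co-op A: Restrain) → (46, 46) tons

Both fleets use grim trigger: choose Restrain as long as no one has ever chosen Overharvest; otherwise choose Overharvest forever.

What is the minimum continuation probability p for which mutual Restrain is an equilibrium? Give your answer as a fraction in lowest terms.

13/30

With no time discounting, the continuation probability p plays the role of the discount factor.
Grim-trigger IC: 46/(1−p) ≥ 59 + 29p/(1−p) ⇒ p ≥ (59−46)/(59−29) = 13/30.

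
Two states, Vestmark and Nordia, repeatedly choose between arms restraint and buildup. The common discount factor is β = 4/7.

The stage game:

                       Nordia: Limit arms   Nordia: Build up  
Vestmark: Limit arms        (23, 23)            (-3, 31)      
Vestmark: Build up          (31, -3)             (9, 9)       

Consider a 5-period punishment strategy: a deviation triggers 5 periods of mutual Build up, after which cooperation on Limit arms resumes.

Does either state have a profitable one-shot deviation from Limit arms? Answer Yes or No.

No

A one-shot deviation gives 31 now, then 9 for 5 periods, then back to 23.
Gain from deviating: (31−23) today; loss: (23−9) in each of the next 5 periods.
No-deviation condition: (23−9)(β+…+β^5) ≥ 31−23, i.e. β+…+β^5 ≥ 4/7.
At β = 4/7: β+…+β^5 = 1.2521 ≥ 0.5714.
So cooperation is sustainable.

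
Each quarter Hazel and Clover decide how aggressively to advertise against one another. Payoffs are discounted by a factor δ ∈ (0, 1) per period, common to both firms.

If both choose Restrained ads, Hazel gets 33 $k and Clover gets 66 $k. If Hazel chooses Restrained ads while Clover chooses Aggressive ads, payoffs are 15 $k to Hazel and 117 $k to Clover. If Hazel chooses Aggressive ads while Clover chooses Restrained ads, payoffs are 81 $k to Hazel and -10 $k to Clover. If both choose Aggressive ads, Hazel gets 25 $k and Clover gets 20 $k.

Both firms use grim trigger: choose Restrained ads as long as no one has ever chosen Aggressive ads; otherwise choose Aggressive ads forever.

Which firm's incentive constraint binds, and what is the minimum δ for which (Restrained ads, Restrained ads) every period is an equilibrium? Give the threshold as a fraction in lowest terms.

Hazel's threshold: (81−33)/(81−25) = 6/7.
Clover's threshold: (117−66)/(117−20) = 51/97.
6/7 > 51/97, so Hazel binds and δ* = 6/7.

Hazel; δ ≥ 6/7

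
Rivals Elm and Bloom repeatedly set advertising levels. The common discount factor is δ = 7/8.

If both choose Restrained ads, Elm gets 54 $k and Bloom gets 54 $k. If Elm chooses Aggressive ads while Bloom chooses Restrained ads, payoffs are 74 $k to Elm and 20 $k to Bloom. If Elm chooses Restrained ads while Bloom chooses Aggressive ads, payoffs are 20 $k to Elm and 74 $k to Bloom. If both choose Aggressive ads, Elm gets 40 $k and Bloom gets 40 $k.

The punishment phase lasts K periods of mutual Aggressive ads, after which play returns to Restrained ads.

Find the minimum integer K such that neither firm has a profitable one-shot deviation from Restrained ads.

2

No profitable deviation requires (54−40)(δ+…+δ^K) ≥ 74−54, i.e. δ+…+δ^K ≥ 10/7 ≈ 1.4286.
With δ = 7/8, the partial sums are K=1: 0.8750, K=2: 1.6406.
K = 2 is the first length at which the sum reaches 1.4286.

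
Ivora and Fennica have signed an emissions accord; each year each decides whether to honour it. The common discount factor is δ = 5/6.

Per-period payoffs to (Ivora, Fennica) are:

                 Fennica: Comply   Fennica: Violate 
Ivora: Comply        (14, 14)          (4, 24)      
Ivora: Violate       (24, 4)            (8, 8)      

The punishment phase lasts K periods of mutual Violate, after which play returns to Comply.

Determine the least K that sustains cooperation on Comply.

3

IC: δ(1−δ^K)/(1−δ) ≥ (24−14)/(14−8) = 5/3.
With δ = 5/6: need 1 − δ^K ≥ 5/3·(1−5/6)/(5/6), i.e. δ^K ≤ 0.6667.
Since (5/6)^2 = 0.6944 and (5/6)^3 = 0.5787, the smallest such K is 3.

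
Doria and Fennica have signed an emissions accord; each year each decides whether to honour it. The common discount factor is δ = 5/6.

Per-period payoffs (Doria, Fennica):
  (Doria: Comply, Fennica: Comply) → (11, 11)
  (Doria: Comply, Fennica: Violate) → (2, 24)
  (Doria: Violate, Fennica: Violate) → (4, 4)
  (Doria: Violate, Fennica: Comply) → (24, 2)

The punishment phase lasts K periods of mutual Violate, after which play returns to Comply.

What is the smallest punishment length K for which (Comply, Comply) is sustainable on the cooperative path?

IC: δ(1−δ^K)/(1−δ) ≥ (24−11)/(11−4) = 13/7.
With δ = 5/6: need 1 − δ^K ≥ 13/7·(1−5/6)/(5/6), i.e. δ^K ≤ 0.6286.
Since (5/6)^2 = 0.6944 and (5/6)^3 = 0.5787, the smallest such K is 3.

3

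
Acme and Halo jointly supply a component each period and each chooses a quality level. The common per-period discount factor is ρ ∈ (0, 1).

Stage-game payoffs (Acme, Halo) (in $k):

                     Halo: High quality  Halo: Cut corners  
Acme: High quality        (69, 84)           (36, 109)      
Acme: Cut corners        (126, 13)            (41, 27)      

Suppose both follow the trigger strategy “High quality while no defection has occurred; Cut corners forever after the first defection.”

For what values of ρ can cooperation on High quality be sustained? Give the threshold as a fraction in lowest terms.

57/85

Acme: cooperation gives 69 each period; deviation gives 126 once then 41 forever.
  69/(1−ρ) ≥ 126 + 41ρ/(1−ρ) ⇒ ρ ≥ 57/85.
Halo: cooperation gives 84 each period; deviation gives 109 once then 27 forever.
  ρ ≥ 25/82.
Both must hold, so the binding constraint is Acme's: ρ ≥ 57/85.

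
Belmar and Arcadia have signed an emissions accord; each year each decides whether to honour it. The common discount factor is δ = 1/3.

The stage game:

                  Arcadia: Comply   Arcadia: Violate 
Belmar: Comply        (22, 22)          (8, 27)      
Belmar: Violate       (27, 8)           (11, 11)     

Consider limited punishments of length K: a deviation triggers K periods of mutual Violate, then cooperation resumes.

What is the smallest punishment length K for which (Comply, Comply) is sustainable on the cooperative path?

Need Σ_{k=1}^{K} δ^k ≥ (27−22)/(22−11) = 0.4545 at δ = 1/3.
At K = 2 the sum is 0.4444 < 0.4545; at K = 3 it is 0.4815 ≥ 0.4545.
So the minimum punishment length is K = 3.

3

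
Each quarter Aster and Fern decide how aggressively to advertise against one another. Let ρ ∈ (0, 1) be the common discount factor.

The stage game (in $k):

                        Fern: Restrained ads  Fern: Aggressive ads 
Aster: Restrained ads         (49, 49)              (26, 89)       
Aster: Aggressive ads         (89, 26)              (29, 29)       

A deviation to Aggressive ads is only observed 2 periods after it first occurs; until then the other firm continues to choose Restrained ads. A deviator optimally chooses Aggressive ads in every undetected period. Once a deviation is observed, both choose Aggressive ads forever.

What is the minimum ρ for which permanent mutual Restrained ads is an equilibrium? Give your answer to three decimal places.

Deviating for the 2 undetected periods gains 89−49 = 40 per period over cooperation, then loses 49−29 = 20 per period forever once punishment starts.
Gain: 40(1 + ρ + … + ρ^1); loss: 20·ρ^2/(1−ρ).
No profitable deviation ⇔ 40(1−ρ^2) ≤ 20·ρ^2, i.e. ρ^2 ≥ 40/(40+20) = 2/3.
Hence ρ ≥ (2/3)^(1/2) ≈ 0.816.

0.816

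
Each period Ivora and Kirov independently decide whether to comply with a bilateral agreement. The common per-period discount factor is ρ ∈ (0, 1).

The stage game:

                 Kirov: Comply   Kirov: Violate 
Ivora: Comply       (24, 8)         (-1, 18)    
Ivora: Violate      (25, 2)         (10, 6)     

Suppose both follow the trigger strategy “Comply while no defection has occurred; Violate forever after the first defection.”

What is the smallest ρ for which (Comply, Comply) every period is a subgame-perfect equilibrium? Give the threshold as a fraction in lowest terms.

5/6

Ivora's threshold: (25−24)/(25−10) = 1/15.
Kirov's threshold: (18−8)/(18−6) = 5/6.
1/15 < 5/6, so Kirov binds and ρ* = 5/6.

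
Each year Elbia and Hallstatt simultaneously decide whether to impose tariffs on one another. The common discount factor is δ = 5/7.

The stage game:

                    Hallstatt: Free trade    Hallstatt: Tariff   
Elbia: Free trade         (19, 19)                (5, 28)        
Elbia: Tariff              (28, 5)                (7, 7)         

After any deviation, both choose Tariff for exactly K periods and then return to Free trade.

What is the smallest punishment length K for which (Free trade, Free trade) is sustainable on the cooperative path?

2

No profitable deviation requires (19−7)(δ+…+δ^K) ≥ 28−19, i.e. δ+…+δ^K ≥ 3/4 ≈ 0.7500.
With δ = 5/7, the partial sums are K=1: 0.7143, K=2: 1.2245.
K = 2 is the first length at which the sum reaches 0.7500.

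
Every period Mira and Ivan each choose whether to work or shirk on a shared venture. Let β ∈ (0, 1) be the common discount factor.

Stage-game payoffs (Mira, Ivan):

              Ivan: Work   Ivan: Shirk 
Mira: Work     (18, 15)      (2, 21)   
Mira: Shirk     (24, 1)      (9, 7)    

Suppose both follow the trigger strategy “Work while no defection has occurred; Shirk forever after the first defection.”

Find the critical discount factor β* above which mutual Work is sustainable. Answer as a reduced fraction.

3/7

For Mira: deviation gain 24−18 = 6, per-period punishment loss 18−9 = 9. IC gives β ≥ 6/15 = 2/5.
For Ivan: gain 6, loss 8 per period, so β ≥ 6/14 = 3/7.
The tighter constraint is Ivan's, so cooperation needs β ≥ 3/7.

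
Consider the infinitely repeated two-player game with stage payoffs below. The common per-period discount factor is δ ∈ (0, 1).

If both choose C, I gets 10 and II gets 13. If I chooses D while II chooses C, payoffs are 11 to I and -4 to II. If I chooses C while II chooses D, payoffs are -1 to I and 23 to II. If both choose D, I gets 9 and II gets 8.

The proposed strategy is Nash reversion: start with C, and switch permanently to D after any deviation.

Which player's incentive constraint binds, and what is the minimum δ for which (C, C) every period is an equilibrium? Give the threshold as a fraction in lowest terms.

For I: deviation gain 11−10 = 1, per-period punishment loss 10−9 = 1. IC gives δ ≥ 1/2.
For II: gain 10, loss 5 per period, so δ ≥ 10/15 = 2/3.
The tighter constraint is II's, so cooperation needs δ ≥ 2/3.

II; δ ≥ 2/3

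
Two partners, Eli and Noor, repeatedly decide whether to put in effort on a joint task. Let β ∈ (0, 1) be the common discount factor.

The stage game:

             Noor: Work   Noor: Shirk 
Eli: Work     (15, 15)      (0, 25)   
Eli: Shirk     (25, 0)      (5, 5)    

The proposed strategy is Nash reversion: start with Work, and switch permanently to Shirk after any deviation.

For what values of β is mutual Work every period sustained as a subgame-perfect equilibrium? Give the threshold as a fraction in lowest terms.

1/2

Under grim trigger the critical discount factor is (T−C)/(T−P) with T = 25, C = 15, P = 5.
β* = (25−15)/(25−5) = 10/20 = 1/2.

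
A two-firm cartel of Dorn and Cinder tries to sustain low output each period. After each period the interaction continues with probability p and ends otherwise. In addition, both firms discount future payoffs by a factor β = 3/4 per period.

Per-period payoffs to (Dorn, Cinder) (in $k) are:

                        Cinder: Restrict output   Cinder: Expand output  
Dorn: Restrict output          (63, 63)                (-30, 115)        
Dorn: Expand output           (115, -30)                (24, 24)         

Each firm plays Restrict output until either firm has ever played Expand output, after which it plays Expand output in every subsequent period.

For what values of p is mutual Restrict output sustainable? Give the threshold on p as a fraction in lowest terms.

With continuation probability p and discount β, the effective per-period discount factor is βp.
Grim-trigger IC: βp ≥ (115−63)/(115−24) = 4/7.
So p ≥ (4/7)/(3/4) = 16/21.

16/21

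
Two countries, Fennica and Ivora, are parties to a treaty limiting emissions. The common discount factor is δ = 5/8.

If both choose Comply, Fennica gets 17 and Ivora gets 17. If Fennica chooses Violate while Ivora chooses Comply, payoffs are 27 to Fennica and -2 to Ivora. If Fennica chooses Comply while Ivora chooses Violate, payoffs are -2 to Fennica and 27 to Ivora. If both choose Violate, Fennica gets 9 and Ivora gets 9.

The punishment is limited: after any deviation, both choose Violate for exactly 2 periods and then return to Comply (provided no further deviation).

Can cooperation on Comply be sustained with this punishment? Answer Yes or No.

IC: δ+…+δ^2 ≥ (27−17)/(17−9) = 5/4.
At δ = 5/8: partial sum = 1.0156 < 1.2500. Cooperation not sustainable.

No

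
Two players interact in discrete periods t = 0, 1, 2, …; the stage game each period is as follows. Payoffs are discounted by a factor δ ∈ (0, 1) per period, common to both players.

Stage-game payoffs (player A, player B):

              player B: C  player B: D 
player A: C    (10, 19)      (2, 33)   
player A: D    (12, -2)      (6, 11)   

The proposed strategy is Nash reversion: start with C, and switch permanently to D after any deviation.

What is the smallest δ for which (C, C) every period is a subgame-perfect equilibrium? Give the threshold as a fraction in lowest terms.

7/11

player A: cooperation gives 10 each period; deviation gives 12 once then 6 forever.
  10/(1−δ) ≥ 12 + 6δ/(1−δ) ⇒ δ ≥ 2/6 = 1/3.
player B: cooperation gives 19 each period; deviation gives 33 once then 11 forever.
  δ ≥ 14/22 = 7/11.
Both must hold, so the binding constraint is player B's: δ ≥ 7/11.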